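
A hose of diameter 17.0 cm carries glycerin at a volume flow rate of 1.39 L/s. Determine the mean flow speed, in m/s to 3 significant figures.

v ≈ 0.0612 m/s

Q = 1.39 L/s = 0.00139 m³/s.
v = Q/A = 0.00139 / 0.0227 = 0.0612 m/s.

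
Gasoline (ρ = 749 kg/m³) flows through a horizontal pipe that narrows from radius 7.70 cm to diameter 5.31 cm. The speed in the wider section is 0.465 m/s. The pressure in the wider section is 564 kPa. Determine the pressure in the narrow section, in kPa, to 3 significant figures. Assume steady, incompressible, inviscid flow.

Mass conservation (A₁v₁ = A₂v₂) gives v₂ = 0.465 × 186/22.1 = 3.91 m/s.
Bernoulli (h₁ = h₂): P₁ − P₂ = ½ρ(v₂² − v₁²).
P₂ = P₁ − ½ρ(v₂² − v₁²) = 564000 − ½·749·(3.91² − 0.465²) = 564000 − 5650 = 558000 Pa.

P₂ = 558 kPa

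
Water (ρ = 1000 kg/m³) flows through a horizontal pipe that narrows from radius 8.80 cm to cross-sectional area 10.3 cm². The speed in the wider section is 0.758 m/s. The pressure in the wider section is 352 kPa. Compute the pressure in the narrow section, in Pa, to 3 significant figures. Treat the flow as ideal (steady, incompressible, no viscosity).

The volume flow rate is constant, so v₂ = (A₁/A₂)v₁ = (243/10.3)·0.758 = 17.9 m/s.
With no height change, Bernoulli's equation is P₁ + ½ρv₁² = P₂ + ½ρv₂².
P₂ = P₁ − ½ρ(v₂² − v₁²) = 352000 − ½·1000·(17.9² − 0.758²) = 352000 − 160000 = 192000 Pa.

P₂ ≈ 192000 Pa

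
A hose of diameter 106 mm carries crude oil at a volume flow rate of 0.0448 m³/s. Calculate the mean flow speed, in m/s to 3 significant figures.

v ≈ 5.08 m/s

Q = 0.0448 m³/s = 0.0448 m³/s.
v = Q/A = 0.0448 / 0.00882 = 5.08 m/s.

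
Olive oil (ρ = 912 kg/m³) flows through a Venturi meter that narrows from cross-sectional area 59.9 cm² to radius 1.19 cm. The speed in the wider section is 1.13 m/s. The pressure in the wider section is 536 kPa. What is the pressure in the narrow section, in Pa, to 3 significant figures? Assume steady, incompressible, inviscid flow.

P₂ ≈ 431000 Pa

Continuity gives A₁v₁ = A₂v₂, so v₂ = (59.9 cm²)/(4.45 cm²) × 1.13 m/s = 15.2 m/s.
With no height change, Bernoulli's equation is P₁ + ½ρv₁² = P₂ + ½ρv₂².
P₂ = P₁ − ½ρ(v₂² − v₁²) = 536000 − ½·912·(15.2² − 1.13²) = 536000 − 105000 = 431000 Pa.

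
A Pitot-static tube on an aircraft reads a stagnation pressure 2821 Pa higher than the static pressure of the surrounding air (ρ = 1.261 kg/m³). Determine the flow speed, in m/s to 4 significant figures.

v = 66.89 m/s

The dynamic pressure equals the rise in static pressure at the stagnation point: ΔP = ½ρv².
v = √(2ΔP/ρ) = √(2·2821/1.261) = 66.89 m/s.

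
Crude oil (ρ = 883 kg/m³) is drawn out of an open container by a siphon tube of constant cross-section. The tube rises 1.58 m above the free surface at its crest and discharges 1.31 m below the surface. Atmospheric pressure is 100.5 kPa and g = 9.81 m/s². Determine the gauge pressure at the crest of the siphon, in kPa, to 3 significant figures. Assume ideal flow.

The outlet speed comes from Torricelli: v = √(2g·1.31) = 5.07 m/s.
With constant cross-section the crest speed equals v; applying Bernoulli from the surface up to the crest, P_top = P_atm − ½ρv² − ρg·h_top.
P_top = 100500 − ½·883·5.07² − 883·9.81·1.58 = 75500 Pa. So P_gauge = P_top − P_atm = -25000 Pa.

-25.0 kPa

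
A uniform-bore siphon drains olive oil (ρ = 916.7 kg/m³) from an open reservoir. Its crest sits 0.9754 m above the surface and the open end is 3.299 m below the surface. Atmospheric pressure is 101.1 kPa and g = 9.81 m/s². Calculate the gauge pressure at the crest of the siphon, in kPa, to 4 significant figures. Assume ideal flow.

-38.44 kPa

Bernoulli surface→outlet gives ½v² = g·h_out, so v = √(2·9.81·3.299) = 8.045 m/s.
Continuity keeps v the same throughout the tube; from surface to crest, P_atm + 0 = P_top + ½ρv² + ρg·h_top.
P_top = 101100 − ½·916.7·8.045² − 916.7·9.81·0.9754 = 62660 Pa. So P_gauge = P_top − P_atm = -38440 Pa.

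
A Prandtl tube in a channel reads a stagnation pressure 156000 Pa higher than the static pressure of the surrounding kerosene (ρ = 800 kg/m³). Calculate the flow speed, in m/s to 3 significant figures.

Bernoulli between the free stream and the stagnation point: ½ρv² = P_stag − P_static.
v = √(2ΔP/ρ) = √(2·156000/800) = 19.7 m/s.

v = 19.7 m/s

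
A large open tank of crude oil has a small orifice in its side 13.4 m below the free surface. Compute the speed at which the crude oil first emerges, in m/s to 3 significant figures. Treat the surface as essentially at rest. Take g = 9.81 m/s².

Bernoulli from surface to hole (P equal, v_surface ≈ 0): v = √(2gh) = √(2×9.81×13.4) = 16.2 m/s.

16.2 m/s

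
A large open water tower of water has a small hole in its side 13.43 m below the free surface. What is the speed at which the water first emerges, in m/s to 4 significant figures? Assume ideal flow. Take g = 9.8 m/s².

v ≈ 16.22 m/s

With the surface at rest and both surface and jet at atmospheric pressure, Bernoulli gives ρg h = ½ρv², so v = √(2gh) = √(2·9.8·13.43) = 16.22 m/s.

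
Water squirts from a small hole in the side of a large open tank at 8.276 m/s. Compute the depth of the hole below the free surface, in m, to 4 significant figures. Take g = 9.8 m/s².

h = 3.494 m

Torricelli: v = √(2gh), so h = v²/(2g).
h = 8.276²/(2·9.8) = 68.49/19.60 = 3.494 m.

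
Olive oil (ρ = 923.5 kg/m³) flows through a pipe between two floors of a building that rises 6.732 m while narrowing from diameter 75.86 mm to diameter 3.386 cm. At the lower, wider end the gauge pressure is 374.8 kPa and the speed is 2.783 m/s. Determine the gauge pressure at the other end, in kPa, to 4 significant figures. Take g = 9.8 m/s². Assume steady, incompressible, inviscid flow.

Continuity gives A₁v₁ = A₂v₂, so v₂ = (45.20 cm²)/(9.005 cm²) × 2.783 m/s = 13.97 m/s.
Energy conservation along the streamline gives P₂ = P₁ − ½ρ(v₂² − v₁²) − ρg(h₂ − h₁).
P₂ = 374800 + ½·923.5·(2.783² − 13.97²) − 923.5·9.8·(+6.732) = 374800 + (-86530) − (60930) = 227300 Pa.

P₂ ≈ 227.3 kPa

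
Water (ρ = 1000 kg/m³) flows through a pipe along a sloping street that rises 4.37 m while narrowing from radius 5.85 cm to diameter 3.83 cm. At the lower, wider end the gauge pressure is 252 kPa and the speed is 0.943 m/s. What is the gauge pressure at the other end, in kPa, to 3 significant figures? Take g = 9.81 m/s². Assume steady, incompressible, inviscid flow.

Continuity gives A₁v₁ = A₂v₂, so v₂ = (108 cm²)/(11.5 cm²) × 0.943 m/s = 8.80 m/s.
Applying Bernoulli between the two ends and solving for P₂: P₂ = P₁ + ½ρ(v₁² − v₂²) − ρgΔh.
P₂ = 252000 + ½·1000·(0.943² − 8.80²) − 1000·9.81·(+4.37) = 252000 + (-38300) − (42900) = 171000 Pa.

P₂ ≈ 171 kPa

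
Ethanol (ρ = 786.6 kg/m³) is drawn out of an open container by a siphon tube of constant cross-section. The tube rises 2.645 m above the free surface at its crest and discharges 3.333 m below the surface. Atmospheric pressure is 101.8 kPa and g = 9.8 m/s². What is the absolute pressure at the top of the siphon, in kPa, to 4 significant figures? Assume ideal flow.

P_top ≈ 55.72 kPa

From the surface to the outlet (both open to atmosphere, surface at rest): v = √(2g·h_out) = √(2·9.8·3.333) = 8.082 m/s.
The bore is uniform, so the speed at the crest is the same v. Bernoulli surface→crest: P_atm = P_top + ½ρv² + ρg·h_top.
P_top = 101800 − ½·786.6·8.082² − 786.6·9.8·2.645 = 55720 Pa.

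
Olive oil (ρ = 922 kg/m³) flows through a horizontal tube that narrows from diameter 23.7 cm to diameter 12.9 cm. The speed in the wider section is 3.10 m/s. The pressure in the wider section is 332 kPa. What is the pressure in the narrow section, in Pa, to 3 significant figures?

286000 Pa

By continuity, v₂ = v₁·A₁/A₂ = 3.10·(441/131) = 10.5 m/s.
The pipe is horizontal, so Bernoulli reduces to P₁ + ½ρv₁² = P₂ + ½ρv₂².
P₂ = P₁ − ½ρ(v₂² − v₁²) = 332000 − ½·922·(10.5² − 3.10²) = 332000 − 46000 = 286000 Pa.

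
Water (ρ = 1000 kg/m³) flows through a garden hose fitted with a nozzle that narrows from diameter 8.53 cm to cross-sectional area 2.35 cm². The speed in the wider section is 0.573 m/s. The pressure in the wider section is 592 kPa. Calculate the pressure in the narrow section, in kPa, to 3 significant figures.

495 kPa

Mass conservation (A₁v₁ = A₂v₂) gives v₂ = 0.573 × 57.1/2.35 = 13.9 m/s.
With no height change, Bernoulli's equation is P₁ + ½ρv₁² = P₂ + ½ρv₂².
P₂ = P₁ − ½ρ(v₂² − v₁²) = 592000 − ½·1000·(13.9² − 0.573²) = 592000 − 96900 = 495000 Pa.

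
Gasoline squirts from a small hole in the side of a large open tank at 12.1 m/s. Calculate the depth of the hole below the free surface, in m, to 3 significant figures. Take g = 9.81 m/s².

h ≈ 7.46 m

Inverting v = √(2gh) gives h = v² / 2g.
h = 12.1²/(2·9.81) = 146/19.62 = 7.46 m.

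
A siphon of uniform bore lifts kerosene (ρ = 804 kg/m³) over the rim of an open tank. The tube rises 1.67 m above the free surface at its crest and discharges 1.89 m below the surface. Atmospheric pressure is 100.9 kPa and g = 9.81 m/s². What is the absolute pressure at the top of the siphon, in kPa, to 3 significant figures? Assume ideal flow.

P_top = 72.8 kPa

From the surface to the outlet (both open to atmosphere, surface at rest): v = √(2g·h_out) = √(2·9.81·1.89) = 6.09 m/s.
Continuity keeps v the same throughout the tube; from surface to crest, P_atm + 0 = P_top + ½ρv² + ρg·h_top.
P_top = 100900 − ½·804·6.09² − 804·9.81·1.67 = 72800 Pa.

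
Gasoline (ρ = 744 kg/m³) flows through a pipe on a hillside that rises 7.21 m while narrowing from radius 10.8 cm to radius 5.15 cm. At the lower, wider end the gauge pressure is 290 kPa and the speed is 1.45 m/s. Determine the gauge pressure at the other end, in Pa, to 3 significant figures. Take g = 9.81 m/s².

P₂ ≈ 223000 Pa

The volume flow rate is constant, so v₂ = (A₁/A₂)v₁ = (366/83.3)·1.45 = 6.38 m/s.
Energy conservation along the streamline gives P₂ = P₁ − ½ρ(v₂² − v₁²) − ρg(h₂ − h₁).
P₂ = 290000 + ½·744·(1.45² − 6.38²) − 744·9.81·(+7.21) = 290000 + (-14300) − (52600) = 223000 Pa.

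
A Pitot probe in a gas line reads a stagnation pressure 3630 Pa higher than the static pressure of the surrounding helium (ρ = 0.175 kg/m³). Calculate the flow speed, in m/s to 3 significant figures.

v ≈ 204 m/s

At the stagnation point the flow is brought to rest, so Bernoulli gives P_stag − P_static = ½ρv².
v = √(2ΔP/ρ) = √(2·3630/0.175) = 204 m/s.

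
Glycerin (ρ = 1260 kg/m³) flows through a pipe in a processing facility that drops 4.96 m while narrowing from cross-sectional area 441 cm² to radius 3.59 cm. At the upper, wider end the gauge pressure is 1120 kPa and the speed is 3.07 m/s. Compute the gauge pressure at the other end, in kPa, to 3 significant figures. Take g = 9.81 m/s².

Continuity gives A₁v₁ = A₂v₂, so v₂ = (441 cm²)/(40.5 cm²) × 3.07 m/s = 33.4 m/s.
Energy conservation along the streamline gives P₂ = P₁ − ½ρ(v₂² − v₁²) − ρg(h₂ − h₁).
P₂ = 1120000 + ½·1260·(3.07² − 33.4²) − 1260·9.81·(−4.96) = 1120000 + (-698000) − (-61300) = 483000 Pa.

P₂ ≈ 483 kPa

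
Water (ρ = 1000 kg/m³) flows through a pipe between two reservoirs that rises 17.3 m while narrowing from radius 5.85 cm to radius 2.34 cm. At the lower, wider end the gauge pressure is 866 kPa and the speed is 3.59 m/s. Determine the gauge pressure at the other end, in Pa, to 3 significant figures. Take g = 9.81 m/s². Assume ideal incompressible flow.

Mass conservation (A₁v₁ = A₂v₂) gives v₂ = 3.59 × 108/17.2 = 22.4 m/s.
Bernoulli: P₁ + ½ρv₁² + ρg h₁ = P₂ + ½ρv₂² + ρg h₂, so P₂ = P₁ + ½ρ(v₁² − v₂²) − ρg(h₂ − h₁).
P₂ = 866000 + ½·1000·(3.59² − 22.4²) − 1000·9.81·(+17.3) = 866000 + (-245000) − (170000) = 451000 Pa.

P₂ = 451000 Pa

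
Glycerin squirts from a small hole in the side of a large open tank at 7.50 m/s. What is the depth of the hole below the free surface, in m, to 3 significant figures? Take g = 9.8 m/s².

For a small hole in a large open tank, ½v² = gh, giving h = v²/(2g).
h = 7.50²/(2·9.8) = 56.2/19.60 = 2.87 m.

h ≈ 2.87 m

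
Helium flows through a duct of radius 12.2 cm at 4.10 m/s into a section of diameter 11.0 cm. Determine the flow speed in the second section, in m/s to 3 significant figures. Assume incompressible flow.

Continuity gives A₁v₁ = A₂v₂, so v₂ = (468 cm²)/(95.0 cm²) × 4.10 m/s = 20.2 m/s.

v₂ ≈ 20.2 m/s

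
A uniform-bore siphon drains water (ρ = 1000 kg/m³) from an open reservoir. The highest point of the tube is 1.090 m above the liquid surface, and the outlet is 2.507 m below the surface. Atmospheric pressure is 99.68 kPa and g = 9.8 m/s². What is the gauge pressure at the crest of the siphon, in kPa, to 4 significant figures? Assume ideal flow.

Bernoulli surface→outlet gives ½v² = g·h_out, so v = √(2·9.8·2.507) = 7.010 m/s.
With constant cross-section the crest speed equals v; applying Bernoulli from the surface up to the crest, P_top = P_atm − ½ρv² − ρg·h_top.
P_top = 99680 − ½·1000·7.010² − 1000·9.8·1.090 = 64430 Pa. So P_gauge = P_top − P_atm = -35250 Pa.

P_gauge ≈ -35.25 kPa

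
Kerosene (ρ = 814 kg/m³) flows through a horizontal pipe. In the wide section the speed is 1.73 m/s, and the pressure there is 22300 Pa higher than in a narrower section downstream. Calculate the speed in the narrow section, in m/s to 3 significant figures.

With h₁ = h₂, rearranging Bernoulli gives v₂ = √(v₁² + 2ΔP/ρ).
v₂ = √(1.73² + 2·22300/814) = √(2.99 + 54.8) = 7.60 m/s.

v₂ = 7.60 m/s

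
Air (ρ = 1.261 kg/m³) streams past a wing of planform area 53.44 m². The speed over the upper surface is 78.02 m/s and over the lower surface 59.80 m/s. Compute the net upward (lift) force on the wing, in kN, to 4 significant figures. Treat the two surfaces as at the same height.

The faster flow above has the lower pressure; Bernoulli (same height) gives ΔP = ½ρ(v_up² − v_low²).
ΔP = ½·1.261·(78.02² − 59.80²) = 1583 Pa.
Lift = ΔP · A = 1583 × 53.44 = 84610 N.

F = 84.61 kN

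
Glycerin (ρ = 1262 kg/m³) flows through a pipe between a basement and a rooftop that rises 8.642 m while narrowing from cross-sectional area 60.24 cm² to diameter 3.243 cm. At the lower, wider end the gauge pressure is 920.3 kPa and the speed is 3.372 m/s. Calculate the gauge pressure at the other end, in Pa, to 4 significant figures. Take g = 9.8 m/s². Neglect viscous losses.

By continuity, v₂ = v₁·A₁/A₂ = 3.372·(60.24/8.260) = 24.59 m/s.
Applying Bernoulli between the two ends and solving for P₂: P₂ = P₁ + ½ρ(v₁² − v₂²) − ρgΔh.
P₂ = 920300 + ½·1262·(3.372² − 24.59²) − 1262·9.8·(+8.642) = 920300 + (-374400) − (106900) = 439000 Pa.

P₂ = 439000 Pa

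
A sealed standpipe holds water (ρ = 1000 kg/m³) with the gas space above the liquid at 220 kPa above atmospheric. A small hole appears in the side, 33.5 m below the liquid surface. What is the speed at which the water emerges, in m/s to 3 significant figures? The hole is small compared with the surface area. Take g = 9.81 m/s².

Take point 1 at the surface (v₁ ≈ 0) and point 2 at the hole (at atmospheric pressure). Bernoulli: P₁ + ρg h = P_atm + ½ρv₂².
With P₁ − P_atm = 220000 Pa, v₂ = √(2gh + 2ΔP/ρ) = √(2·9.81·33.5 + 2·220000/1000) = 33.1 m/s.

v ≈ 33.1 m/s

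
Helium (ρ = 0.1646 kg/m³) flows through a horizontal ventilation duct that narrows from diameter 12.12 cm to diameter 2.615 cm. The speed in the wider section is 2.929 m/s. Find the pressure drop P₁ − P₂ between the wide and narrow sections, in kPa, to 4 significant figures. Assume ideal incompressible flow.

ΔP ≈ 0.3251 kPa

The volume flow rate is constant, so v₂ = (A₁/A₂)v₁ = (115.4/5.371)·2.929 = 62.92 m/s.
The pipe is horizontal, so Bernoulli reduces to P₁ + ½ρv₁² = P₂ + ½ρv₂².
P₁ − P₂ = ½·0.1646·(62.92² − 2.929²) = ½·0.1646·3950 = 325.1 Pa.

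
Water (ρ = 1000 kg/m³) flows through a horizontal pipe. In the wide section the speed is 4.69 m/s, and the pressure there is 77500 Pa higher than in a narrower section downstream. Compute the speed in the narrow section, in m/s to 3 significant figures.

Along the level pipe P + ½ρv² is conserved, hence v₂² = v₁² + 2(P₁ − P₂)/ρ.
v₂ = √(4.69² + 2·77500/1000) = √(22.0 + 155) = 13.3 m/s.

13.3 m/s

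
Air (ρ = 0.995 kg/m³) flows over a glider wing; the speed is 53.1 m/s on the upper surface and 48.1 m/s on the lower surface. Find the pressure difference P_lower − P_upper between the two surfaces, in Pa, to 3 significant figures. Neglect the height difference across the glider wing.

With negligible Δh, P + ½ρv² is constant, so P_low − P_up = ½ρ(v_up² − v_low²).
ΔP = ½·0.995·(53.1² − 48.1²) = 252 Pa.

252 Pa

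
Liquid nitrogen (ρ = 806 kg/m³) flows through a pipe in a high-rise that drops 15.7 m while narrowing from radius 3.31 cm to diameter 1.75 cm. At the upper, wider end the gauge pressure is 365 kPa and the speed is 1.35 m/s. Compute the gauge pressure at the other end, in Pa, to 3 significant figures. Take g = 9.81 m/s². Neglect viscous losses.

Continuity gives A₁v₁ = A₂v₂, so v₂ = (34.4 cm²)/(2.41 cm²) × 1.35 m/s = 19.3 m/s.
Applying Bernoulli between the two ends and solving for P₂: P₂ = P₁ + ½ρ(v₁² − v₂²) − ρgΔh.
P₂ = 365000 + ½·806·(1.35² − 19.3²) − 806·9.81·(−15.7) = 365000 + (-150000) − (-124000) = 339000 Pa.

339000 Pa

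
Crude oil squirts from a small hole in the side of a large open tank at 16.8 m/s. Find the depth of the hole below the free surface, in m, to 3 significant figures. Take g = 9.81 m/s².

Torricelli: v = √(2gh), so h = v²/(2g).
h = 16.8²/(2·9.81) = 282/19.62 = 14.4 m.

h ≈ 14.4 m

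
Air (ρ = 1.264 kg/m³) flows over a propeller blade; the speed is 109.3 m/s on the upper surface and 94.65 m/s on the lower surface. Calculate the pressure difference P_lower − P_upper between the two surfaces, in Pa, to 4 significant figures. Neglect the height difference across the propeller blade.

With negligible Δh, P + ½ρv² is constant, so P_low − P_up = ½ρ(v_up² − v_low²).
ΔP = ½·1.264·(109.3² − 94.65²) = 1888 Pa.

1888 Pa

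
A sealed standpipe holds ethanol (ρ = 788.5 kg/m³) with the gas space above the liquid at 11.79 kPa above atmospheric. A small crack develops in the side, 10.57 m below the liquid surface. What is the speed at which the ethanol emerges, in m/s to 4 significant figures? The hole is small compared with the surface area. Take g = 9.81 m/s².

Take point 1 at the surface (v₁ ≈ 0) and point 2 at the hole (at atmospheric pressure). Bernoulli: P₁ + ρg h = P_atm + ½ρv₂².
With P₁ − P_atm = 11790 Pa, v₂ = √(2gh + 2ΔP/ρ) = √(2·9.81·10.57 + 2·11790/788.5) = 15.40 m/s.

v ≈ 15.40 m/s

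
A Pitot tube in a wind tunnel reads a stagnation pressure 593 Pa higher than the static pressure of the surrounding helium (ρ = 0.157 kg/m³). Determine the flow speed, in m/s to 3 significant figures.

v ≈ 86.9 m/s

Bernoulli between the free stream and the stagnation point: ½ρv² = P_stag − P_static.
v = √(2ΔP/ρ) = √(2·593/0.157) = 86.9 m/s.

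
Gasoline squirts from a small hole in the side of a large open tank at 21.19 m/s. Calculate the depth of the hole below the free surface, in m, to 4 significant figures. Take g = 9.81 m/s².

For a small hole in a large open tank, ½v² = gh, giving h = v²/(2g).
h = 21.19²/(2·9.81) = 449.0/19.62 = 22.89 m.

h ≈ 22.89 m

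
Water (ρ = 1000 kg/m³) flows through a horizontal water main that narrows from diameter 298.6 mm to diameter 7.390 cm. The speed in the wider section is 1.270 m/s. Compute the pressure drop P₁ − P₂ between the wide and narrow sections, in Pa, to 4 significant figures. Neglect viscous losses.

ΔP = 214200 Pa

Mass conservation (A₁v₁ = A₂v₂) gives v₂ = 1.270 × 700.3/42.89 = 20.73 m/s.
Bernoulli (h₁ = h₂): P₁ − P₂ = ½ρ(v₂² − v₁²).
P₁ − P₂ = ½·1000·(20.73² − 1.270²) = ½·1000·428.3 = 214200 Pa.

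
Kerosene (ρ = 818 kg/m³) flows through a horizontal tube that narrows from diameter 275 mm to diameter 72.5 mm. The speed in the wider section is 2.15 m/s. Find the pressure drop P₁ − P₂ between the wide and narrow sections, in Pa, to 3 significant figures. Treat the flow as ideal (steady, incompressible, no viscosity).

By continuity, v₂ = v₁·A₁/A₂ = 2.15·(594/41.3) = 30.9 m/s.
Along the horizontal streamline, P + ½ρv² is constant.
P₁ − P₂ = ½·818·(30.9² − 2.15²) = ½·818·952 = 389000 Pa.

389000 Pa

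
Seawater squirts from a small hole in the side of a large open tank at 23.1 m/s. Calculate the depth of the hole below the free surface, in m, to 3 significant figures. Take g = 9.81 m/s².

27.2 m

Inverting v = √(2gh) gives h = v² / 2g.
h = 23.1²/(2·9.81) = 534/19.62 = 27.2 m.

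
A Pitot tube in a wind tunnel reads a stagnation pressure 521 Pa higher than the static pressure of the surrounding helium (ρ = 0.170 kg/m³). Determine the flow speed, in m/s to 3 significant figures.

78.3 m/s

The dynamic pressure equals the rise in static pressure at the stagnation point: ΔP = ½ρv².
v = √(2ΔP/ρ) = √(2·521/0.170) = 78.3 m/s.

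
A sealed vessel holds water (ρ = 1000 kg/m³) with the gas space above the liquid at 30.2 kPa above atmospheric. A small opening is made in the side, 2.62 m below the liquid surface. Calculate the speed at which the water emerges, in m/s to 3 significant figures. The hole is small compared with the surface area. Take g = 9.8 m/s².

10.6 m/s

Take point 1 at the surface (v₁ ≈ 0) and point 2 at the hole (at atmospheric pressure). Bernoulli: P₁ + ρg h = P_atm + ½ρv₂².
With P₁ − P_atm = 30200 Pa, v₂ = √(2gh + 2ΔP/ρ) = √(2·9.8·2.62 + 2·30200/1000) = 10.6 m/s.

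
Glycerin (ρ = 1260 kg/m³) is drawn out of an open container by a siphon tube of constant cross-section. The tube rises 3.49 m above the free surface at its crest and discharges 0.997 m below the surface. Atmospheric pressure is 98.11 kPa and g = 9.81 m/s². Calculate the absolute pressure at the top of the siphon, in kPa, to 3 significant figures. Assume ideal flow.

P_top = 42.6 kPa

The outlet speed comes from Torricelli: v = √(2g·0.997) = 4.42 m/s.
Continuity keeps v the same throughout the tube; from surface to crest, P_atm + 0 = P_top + ½ρv² + ρg·h_top.
P_top = 98110 − ½·1260·4.42² − 1260·9.81·3.49 = 42600 Pa.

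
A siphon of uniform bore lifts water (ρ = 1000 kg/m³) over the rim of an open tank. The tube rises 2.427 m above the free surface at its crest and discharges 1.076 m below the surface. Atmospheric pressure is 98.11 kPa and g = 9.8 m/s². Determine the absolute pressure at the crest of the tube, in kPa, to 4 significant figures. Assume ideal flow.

The outlet speed comes from Torricelli: v = √(2g·1.076) = 4.592 m/s.
Continuity keeps v the same throughout the tube; from surface to crest, P_atm + 0 = P_top + ½ρv² + ρg·h_top.
P_top = 98110 − ½·1000·4.592² − 1000·9.8·2.427 = 63780 Pa.

63.78 kPa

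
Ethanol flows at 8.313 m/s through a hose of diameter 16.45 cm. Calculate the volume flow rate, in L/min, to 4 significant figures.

Q = A·v = 0.02125 m² × 8.313 m/s = 0.1767 m³/s.
Converting: 0.1767 m³/s × 60000 = 10600 L/min.

Q ≈ 10600 L/min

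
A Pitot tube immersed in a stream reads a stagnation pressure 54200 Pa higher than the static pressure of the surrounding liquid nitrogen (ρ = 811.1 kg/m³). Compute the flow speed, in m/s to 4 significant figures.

The dynamic pressure equals the rise in static pressure at the stagnation point: ΔP = ½ρv².
v = √(2ΔP/ρ) = √(2·54200/811.1) = 11.56 m/s.

11.56 m/s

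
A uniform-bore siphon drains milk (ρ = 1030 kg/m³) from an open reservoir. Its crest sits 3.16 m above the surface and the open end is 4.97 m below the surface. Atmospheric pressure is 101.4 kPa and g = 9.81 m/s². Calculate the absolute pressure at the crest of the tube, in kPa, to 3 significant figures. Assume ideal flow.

Bernoulli surface→outlet gives ½v² = g·h_out, so v = √(2·9.81·4.97) = 9.87 m/s.
With constant cross-section the crest speed equals v; applying Bernoulli from the surface up to the crest, P_top = P_atm − ½ρv² − ρg·h_top.
P_top = 101400 − ½·1030·9.87² − 1030·9.81·3.16 = 19300 Pa.

P_top ≈ 19.3 kPa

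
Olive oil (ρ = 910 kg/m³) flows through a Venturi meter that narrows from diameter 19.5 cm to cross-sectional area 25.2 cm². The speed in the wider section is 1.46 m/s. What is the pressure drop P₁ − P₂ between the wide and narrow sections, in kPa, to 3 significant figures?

Mass conservation (A₁v₁ = A₂v₂) gives v₂ = 1.46 × 299/25.2 = 17.3 m/s.
Along the horizontal streamline, P + ½ρv² is constant.
P₁ − P₂ = ½·910·(17.3² − 1.46²) = ½·910·297 = 135000 Pa.

ΔP = 135 kPa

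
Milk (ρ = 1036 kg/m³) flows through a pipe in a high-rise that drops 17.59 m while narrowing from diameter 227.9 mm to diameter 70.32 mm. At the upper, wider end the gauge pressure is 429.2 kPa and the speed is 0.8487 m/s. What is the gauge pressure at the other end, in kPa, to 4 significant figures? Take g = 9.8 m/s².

P₂ = 567.0 kPa

Mass conservation (A₁v₁ = A₂v₂) gives v₂ = 0.8487 × 407.9/38.84 = 8.914 m/s.
Energy conservation along the streamline gives P₂ = P₁ − ½ρ(v₂² − v₁²) − ρg(h₂ − h₁).
P₂ = 429200 + ½·1036·(0.8487² − 8.914²) − 1036·9.8·(−17.59) = 429200 + (-40790) − (-178600) = 567000 Pa.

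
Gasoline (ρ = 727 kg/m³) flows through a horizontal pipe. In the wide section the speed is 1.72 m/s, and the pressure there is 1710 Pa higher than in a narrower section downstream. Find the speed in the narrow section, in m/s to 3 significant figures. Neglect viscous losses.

Horizontal Bernoulli: P₁ + ½ρv₁² = P₂ + ½ρv₂², so v₂² = v₁² + 2(P₁ − P₂)/ρ.
v₂ = √(1.72² + 2·1710/727) = √(2.96 + 4.70) = 2.77 m/s.

v₂ ≈ 2.77 m/s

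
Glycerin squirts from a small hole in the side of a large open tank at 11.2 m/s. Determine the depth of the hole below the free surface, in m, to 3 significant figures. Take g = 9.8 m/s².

h = 6.40 m

Torricelli: v = √(2gh), so h = v²/(2g).
h = 11.2²/(2·9.8) = 125/19.60 = 6.40 m.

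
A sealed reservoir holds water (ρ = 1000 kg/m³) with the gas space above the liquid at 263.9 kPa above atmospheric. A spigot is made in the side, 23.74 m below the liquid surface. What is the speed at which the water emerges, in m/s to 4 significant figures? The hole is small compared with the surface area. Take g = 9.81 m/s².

Take point 1 at the surface (v₁ ≈ 0) and point 2 at the hole (at atmospheric pressure). Bernoulli: P₁ + ρg h = P_atm + ½ρv₂².
With P₁ − P_atm = 263900 Pa, v₂ = √(2gh + 2ΔP/ρ) = √(2·9.81·23.74 + 2·263900/1000) = 31.52 m/s.

31.52 m/s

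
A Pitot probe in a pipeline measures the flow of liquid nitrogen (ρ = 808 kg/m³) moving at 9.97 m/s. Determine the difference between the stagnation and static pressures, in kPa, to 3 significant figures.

Bernoulli between the free stream and the stagnation point: ½ρv² = P_stag − P_static.
ΔP = ½·808·9.97² = 40200 Pa.

ΔP ≈ 40.2 kPa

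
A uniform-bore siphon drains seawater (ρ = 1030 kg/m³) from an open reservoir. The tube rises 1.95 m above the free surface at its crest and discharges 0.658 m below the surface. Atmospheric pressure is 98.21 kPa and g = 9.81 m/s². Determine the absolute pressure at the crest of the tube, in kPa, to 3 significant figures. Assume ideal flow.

71.9 kPa

Bernoulli surface→outlet gives ½v² = g·h_out, so v = √(2·9.81·0.658) = 3.59 m/s.
Continuity keeps v the same throughout the tube; from surface to crest, P_atm + 0 = P_top + ½ρv² + ρg·h_top.
P_top = 98210 − ½·1030·3.59² − 1030·9.81·1.95 = 71900 Pa.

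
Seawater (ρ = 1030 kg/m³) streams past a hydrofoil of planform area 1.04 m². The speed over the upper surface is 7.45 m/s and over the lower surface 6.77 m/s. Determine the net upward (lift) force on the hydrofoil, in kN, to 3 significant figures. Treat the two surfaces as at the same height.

F ≈ 5.18 kN

With equal heights on the two surfaces, Bernoulli gives P_lower − P_upper = ½ρ(v_upper² − v_lower²).
ΔP = ½·1030·(7.45² − 6.77²) = 4980 Pa.
Lift = ΔP · A = 4980 × 1.04 = 5180 N.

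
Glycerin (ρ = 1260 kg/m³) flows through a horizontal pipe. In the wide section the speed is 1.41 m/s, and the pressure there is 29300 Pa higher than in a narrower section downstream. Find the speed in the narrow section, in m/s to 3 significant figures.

With h₁ = h₂, rearranging Bernoulli gives v₂ = √(v₁² + 2ΔP/ρ).
v₂ = √(1.41² + 2·29300/1260) = √(1.99 + 46.5) = 6.96 m/s.

6.96 m/s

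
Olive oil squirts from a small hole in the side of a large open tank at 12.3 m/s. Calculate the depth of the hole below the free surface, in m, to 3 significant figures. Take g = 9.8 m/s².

7.72 m

Torricelli: v = √(2gh), so h = v²/(2g).
h = 12.3²/(2·9.8) = 151/19.60 = 7.72 m.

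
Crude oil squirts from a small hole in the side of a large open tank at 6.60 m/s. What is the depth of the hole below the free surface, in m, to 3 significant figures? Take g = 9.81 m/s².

Torricelli: v = √(2gh), so h = v²/(2g).
h = 6.60²/(2·9.81) = 43.6/19.62 = 2.22 m.

h = 2.22 m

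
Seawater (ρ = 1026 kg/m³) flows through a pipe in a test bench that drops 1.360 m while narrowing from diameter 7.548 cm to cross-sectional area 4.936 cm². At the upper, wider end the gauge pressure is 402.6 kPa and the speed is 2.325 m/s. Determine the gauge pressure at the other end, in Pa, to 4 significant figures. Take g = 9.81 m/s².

By continuity, v₂ = v₁·A₁/A₂ = 2.325·(44.75/4.936) = 21.08 m/s.
Energy conservation along the streamline gives P₂ = P₁ − ½ρ(v₂² − v₁²) − ρg(h₂ − h₁).
P₂ = 402600 + ½·1026·(2.325² − 21.08²) − 1026·9.81·(−1.360) = 402600 + (-225100) − (-13690) = 191200 Pa.

191200 Pa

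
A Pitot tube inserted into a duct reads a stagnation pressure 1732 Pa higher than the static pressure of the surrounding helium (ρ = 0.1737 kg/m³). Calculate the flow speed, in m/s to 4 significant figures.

141.2 m/s

At the stagnation point the flow is brought to rest, so Bernoulli gives P_stag − P_static = ½ρv².
v = √(2ΔP/ρ) = √(2·1732/0.1737) = 141.2 m/s.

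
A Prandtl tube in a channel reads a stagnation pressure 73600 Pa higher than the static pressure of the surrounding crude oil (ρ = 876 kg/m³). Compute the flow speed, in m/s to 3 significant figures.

v ≈ 13.0 m/s

The dynamic pressure equals the rise in static pressure at the stagnation point: ΔP = ½ρv².
v = √(2ΔP/ρ) = √(2·73600/876) = 13.0 m/s.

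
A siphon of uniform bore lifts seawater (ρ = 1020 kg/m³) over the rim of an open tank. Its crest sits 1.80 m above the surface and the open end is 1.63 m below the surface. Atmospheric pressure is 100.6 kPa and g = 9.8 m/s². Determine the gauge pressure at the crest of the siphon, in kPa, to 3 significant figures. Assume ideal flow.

From the surface to the outlet (both open to atmosphere, surface at rest): v = √(2g·h_out) = √(2·9.8·1.63) = 5.65 m/s.
With constant cross-section the crest speed equals v; applying Bernoulli from the surface up to the crest, P_top = P_atm − ½ρv² − ρg·h_top.
P_top = 100600 − ½·1020·5.65² − 1020·9.8·1.80 = 66300 Pa. So P_gauge = P_top − P_atm = -34300 Pa.

P_gauge = -34.3 kPa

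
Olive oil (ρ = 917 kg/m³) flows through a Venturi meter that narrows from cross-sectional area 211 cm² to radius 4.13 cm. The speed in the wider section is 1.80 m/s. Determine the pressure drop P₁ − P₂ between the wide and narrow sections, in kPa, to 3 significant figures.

ΔP ≈ 21.5 kPa

The volume flow rate is constant, so v₂ = (A₁/A₂)v₁ = (211/53.6)·1.80 = 7.09 m/s.
Bernoulli (h₁ = h₂): P₁ − P₂ = ½ρ(v₂² − v₁²).
P₁ − P₂ = ½·917·(7.09² − 1.80²) = ½·917·47.0 = 21500 Pa.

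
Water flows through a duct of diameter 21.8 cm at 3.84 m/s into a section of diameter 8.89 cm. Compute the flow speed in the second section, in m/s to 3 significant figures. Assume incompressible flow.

v₂ ≈ 23.1 m/s

By continuity, v₂ = v₁·A₁/A₂ = 3.84·(373/62.1) = 23.1 m/s.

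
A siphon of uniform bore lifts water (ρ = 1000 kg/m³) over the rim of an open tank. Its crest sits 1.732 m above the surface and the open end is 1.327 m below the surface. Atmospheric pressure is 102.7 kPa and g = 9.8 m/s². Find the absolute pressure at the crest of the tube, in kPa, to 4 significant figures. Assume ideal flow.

P_top = 72.72 kPa

From the surface to the outlet (both open to atmosphere, surface at rest): v = √(2g·h_out) = √(2·9.8·1.327) = 5.100 m/s.
The bore is uniform, so the speed at the crest is the same v. Bernoulli surface→crest: P_atm = P_top + ½ρv² + ρg·h_top.
P_top = 102700 − ½·1000·5.100² − 1000·9.8·1.732 = 72720 Pa.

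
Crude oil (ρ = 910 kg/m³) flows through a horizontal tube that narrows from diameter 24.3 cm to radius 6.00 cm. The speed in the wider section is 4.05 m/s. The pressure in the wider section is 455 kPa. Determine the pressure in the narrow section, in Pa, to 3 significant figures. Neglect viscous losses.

P₂ ≈ 337000 Pa

Continuity gives A₁v₁ = A₂v₂, so v₂ = (464 cm²)/(113 cm²) × 4.05 m/s = 16.6 m/s.
Along the horizontal streamline, P + ½ρv² is constant.
P₂ = P₁ − ½ρ(v₂² − v₁²) = 455000 − ½·910·(16.6² − 4.05²) = 455000 − 118000 = 337000 Pa.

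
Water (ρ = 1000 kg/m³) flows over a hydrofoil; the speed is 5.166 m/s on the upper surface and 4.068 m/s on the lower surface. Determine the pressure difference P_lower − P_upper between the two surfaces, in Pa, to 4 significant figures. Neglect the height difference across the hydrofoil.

ΔP = 5069 Pa

Bernoulli (same height): P_lower − P_upper = ½ρ(v_upper² − v_lower²).
ΔP = ½·1000·(5.166² − 4.068²) = 5069 Pa.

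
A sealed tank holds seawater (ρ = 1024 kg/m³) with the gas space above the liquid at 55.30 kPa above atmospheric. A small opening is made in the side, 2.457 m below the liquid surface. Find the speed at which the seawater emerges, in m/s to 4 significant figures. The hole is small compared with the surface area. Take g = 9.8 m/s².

v ≈ 12.50 m/s

Take point 1 at the surface (v₁ ≈ 0) and point 2 at the hole (at atmospheric pressure). Bernoulli: P₁ + ρg h = P_atm + ½ρv₂².
With P₁ − P_atm = 55300 Pa, v₂ = √(2gh + 2ΔP/ρ) = √(2·9.8·2.457 + 2·55300/1024) = 12.50 m/s.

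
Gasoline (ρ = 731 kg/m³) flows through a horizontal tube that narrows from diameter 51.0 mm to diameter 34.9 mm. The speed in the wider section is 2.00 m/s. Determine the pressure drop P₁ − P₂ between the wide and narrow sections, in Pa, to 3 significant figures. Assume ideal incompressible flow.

ΔP = 5200 Pa

Continuity gives A₁v₁ = A₂v₂, so v₂ = (20.4 cm²)/(9.57 cm²) × 2.00 m/s = 4.27 m/s.
Bernoulli (h₁ = h₂): P₁ − P₂ = ½ρ(v₂² − v₁²).
P₁ − P₂ = ½·731·(4.27² − 2.00²) = ½·731·14.2 = 5200 Pa.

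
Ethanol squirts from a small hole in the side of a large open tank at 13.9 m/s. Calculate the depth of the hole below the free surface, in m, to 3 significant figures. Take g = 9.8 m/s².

h ≈ 9.86 m

Inverting v = √(2gh) gives h = v² / 2g.
h = 13.9²/(2·9.8) = 193/19.60 = 9.86 m.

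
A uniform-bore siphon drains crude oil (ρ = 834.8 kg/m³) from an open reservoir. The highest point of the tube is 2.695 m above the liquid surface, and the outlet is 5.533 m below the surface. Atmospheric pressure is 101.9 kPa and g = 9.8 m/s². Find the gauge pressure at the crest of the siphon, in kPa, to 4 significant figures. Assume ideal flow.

-67.31 kPa

The outlet speed comes from Torricelli: v = √(2g·5.533) = 10.41 m/s.
With constant cross-section the crest speed equals v; applying Bernoulli from the surface up to the crest, P_top = P_atm − ½ρv² − ρg·h_top.
P_top = 101900 − ½·834.8·10.41² − 834.8·9.8·2.695 = 34590 Pa. So P_gauge = P_top − P_atm = -67310 Pa.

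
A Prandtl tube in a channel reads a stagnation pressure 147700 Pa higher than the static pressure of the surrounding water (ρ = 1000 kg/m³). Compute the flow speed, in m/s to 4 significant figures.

Bernoulli between the free stream and the stagnation point: ½ρv² = P_stag − P_static.
v = √(2ΔP/ρ) = √(2·147700/1000) = 17.19 m/s.

v ≈ 17.19 m/s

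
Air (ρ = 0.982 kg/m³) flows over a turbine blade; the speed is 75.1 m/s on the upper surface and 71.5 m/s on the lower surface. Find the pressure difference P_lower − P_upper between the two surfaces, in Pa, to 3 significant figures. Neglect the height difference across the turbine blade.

With negligible Δh, P + ½ρv² is constant, so P_low − P_up = ½ρ(v_up² − v_low²).
ΔP = ½·0.982·(75.1² − 71.5²) = 259 Pa.

ΔP ≈ 259 Pa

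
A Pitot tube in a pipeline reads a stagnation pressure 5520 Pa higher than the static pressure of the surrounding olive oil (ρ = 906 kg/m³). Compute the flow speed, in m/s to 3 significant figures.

Bernoulli between the free stream and the stagnation point: ½ρv² = P_stag − P_static.
v = √(2ΔP/ρ) = √(2·5520/906) = 3.49 m/s.

v ≈ 3.49 m/s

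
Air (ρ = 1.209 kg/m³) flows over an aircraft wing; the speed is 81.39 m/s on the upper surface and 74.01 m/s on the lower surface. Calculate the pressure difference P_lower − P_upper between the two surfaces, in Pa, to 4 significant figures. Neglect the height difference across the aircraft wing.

ΔP ≈ 693.3 Pa

The pressure is lower where the speed is higher: ΔP = ½ρ(v_up² − v_low²).
ΔP = ½·1.209·(81.39² − 74.01²) = 693.3 Pa.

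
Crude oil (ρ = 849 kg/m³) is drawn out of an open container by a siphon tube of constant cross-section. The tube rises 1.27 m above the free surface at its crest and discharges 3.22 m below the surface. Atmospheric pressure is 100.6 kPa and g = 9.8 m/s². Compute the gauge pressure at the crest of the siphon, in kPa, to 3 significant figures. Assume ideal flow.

The outlet speed comes from Torricelli: v = √(2g·3.22) = 7.94 m/s.
The bore is uniform, so the speed at the crest is the same v. Bernoulli surface→crest: P_atm = P_top + ½ρv² + ρg·h_top.
P_top = 100600 − ½·849·7.94² − 849·9.8·1.27 = 63200 Pa. So P_gauge = P_top − P_atm = -37400 Pa.

P_gauge ≈ -37.4 kPa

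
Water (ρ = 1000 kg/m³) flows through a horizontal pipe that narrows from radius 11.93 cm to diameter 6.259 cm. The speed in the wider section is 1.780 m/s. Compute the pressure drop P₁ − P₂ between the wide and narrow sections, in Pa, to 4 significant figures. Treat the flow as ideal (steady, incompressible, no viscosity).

Mass conservation (A₁v₁ = A₂v₂) gives v₂ = 1.780 × 447.1/30.77 = 25.87 m/s.
Along the horizontal streamline, P + ½ρv² is constant.
P₁ − P₂ = ½·1000·(25.87² − 1.780²) = ½·1000·665.9 = 333000 Pa.

ΔP ≈ 333000 Pa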